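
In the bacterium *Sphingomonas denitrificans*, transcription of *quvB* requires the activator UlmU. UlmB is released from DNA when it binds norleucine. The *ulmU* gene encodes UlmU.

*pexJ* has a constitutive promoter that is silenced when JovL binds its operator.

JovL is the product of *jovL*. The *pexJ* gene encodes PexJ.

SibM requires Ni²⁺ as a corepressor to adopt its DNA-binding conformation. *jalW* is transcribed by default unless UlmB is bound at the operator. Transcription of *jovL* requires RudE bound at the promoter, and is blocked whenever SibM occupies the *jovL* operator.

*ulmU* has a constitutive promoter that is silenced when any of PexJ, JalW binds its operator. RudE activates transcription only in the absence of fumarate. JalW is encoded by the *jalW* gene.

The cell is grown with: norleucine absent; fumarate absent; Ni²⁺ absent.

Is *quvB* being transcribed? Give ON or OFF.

Ni²⁺ is absent, so SibM is inactive.
Fumarate is absent, so RudE is active.
No repressor is bound and RudE is active, so *jovL* is transcribed.
So JovL is produced and active.
With repressor JovL bound, *pexJ* is not transcribed.
So PexJ is not produced.
Norleucine is absent, so UlmB is active.
With repressor UlmB bound, *jalW* is not transcribed.
So JalW is not produced.
With no repressor bound, *ulmU* is transcribed.
So UlmU is produced and active.
No repressor is bound and UlmU is active, so *quvB* is transcribed.

ON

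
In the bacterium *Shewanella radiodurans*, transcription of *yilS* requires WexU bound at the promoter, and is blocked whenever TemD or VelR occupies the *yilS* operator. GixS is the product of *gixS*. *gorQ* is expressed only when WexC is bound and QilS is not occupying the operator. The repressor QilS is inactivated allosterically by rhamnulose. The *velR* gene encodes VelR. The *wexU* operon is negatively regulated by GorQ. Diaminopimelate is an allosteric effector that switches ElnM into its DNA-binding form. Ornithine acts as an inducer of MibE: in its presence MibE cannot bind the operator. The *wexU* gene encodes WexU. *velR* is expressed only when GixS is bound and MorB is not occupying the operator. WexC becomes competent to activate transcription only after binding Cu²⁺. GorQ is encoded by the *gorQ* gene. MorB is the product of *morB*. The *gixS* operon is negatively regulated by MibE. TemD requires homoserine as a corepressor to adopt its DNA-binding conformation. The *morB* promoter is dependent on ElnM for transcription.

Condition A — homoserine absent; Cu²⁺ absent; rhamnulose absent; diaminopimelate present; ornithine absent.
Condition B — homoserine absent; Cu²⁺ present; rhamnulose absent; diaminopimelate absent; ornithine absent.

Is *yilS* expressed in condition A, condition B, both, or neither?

both

Condition A:
Homoserine is absent, so TemD is inactive.
Cu²⁺ is absent, so WexC is inactive.
Rhamnulose is absent, so QilS is active.
With repressor QilS bound, *gorQ* is not transcribed.
So GorQ is not produced.
With no repressor bound, *wexU* is transcribed.
So WexU is produced and active.
Diaminopimelate is present, so ElnM is active.
No repressor is bound and ElnM is active, so *morB* is transcribed.
So MorB is produced and active.
Ornithine is absent, so MibE is active.
With repressor MibE bound, *gixS* is not transcribed.
So GixS is not produced.
With repressor MorB bound, *velR* is not transcribed.
So VelR is not produced.
No repressor is bound and WexU is active, so *yilS* is transcribed.
→ *yilS* is ON in A.
Condition B:
Homoserine is absent, so TemD is inactive.
Cu²⁺ is present, so WexC is active.
Rhamnulose is absent, so QilS is active.
With repressor QilS bound, *gorQ* is not transcribed.
So GorQ is not produced.
With no repressor bound, *wexU* is transcribed.
So WexU is produced and active.
Diaminopimelate is absent, so ElnM is inactive.
Required activator ElnM is absent, so *morB* is not transcribed.
So MorB is not produced.
Ornithine is absent, so MibE is active.
With repressor MibE bound, *gixS* is not transcribed.
So GixS is not produced.
Required activator GixS is absent, so *velR* is not transcribed.
So VelR is not produced.
No repressor is bound and WexU is active, so *yilS* is transcribed.
→ *yilS* is ON in B.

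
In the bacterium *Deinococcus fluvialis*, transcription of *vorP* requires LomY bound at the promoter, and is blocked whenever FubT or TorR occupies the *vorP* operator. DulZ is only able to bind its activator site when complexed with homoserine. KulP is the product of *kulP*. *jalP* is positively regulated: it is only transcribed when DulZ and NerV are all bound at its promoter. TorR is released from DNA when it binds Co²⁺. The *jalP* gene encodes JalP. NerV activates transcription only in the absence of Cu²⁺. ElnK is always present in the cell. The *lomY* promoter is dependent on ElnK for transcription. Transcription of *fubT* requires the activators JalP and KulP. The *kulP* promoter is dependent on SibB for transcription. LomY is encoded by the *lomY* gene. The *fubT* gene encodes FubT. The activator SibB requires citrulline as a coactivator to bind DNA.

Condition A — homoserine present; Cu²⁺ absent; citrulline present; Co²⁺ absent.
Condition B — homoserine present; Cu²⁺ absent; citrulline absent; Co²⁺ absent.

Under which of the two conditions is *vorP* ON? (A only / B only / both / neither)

Condition A:
Homoserine is present, so DulZ is active.
Cu²⁺ is absent, so NerV is active.
No repressor is bound and DulZ and NerV are active, so *jalP* is transcribed.
So JalP is produced and active.
Citrulline is present, so SibB is active.
No repressor is bound and SibB is active, so *kulP* is transcribed.
So KulP is produced and active.
No repressor is bound and JalP and KulP are active, so *fubT* is transcribed.
So FubT is produced and active.
ElnK is produced constitutively and is active.
No repressor is bound and ElnK is active, so *lomY* is transcribed.
So LomY is produced and active.
Co²⁺ is absent, so TorR is active.
With repressor FubT bound, *vorP* is not transcribed.
→ *vorP* is OFF in A.
Condition B:
Homoserine is present, so DulZ is active.
Cu²⁺ is absent, so NerV is active.
No repressor is bound and DulZ and NerV are active, so *jalP* is transcribed.
So JalP is produced and active.
Citrulline is absent, so SibB is inactive.
Required activator SibB is absent, so *kulP* is not transcribed.
So KulP is not produced.
Required activator KulP is absent, so *fubT* is not transcribed.
So FubT is not produced.
ElnK is produced constitutively and is active.
No repressor is bound and ElnK is active, so *lomY* is transcribed.
So LomY is produced and active.
Co²⁺ is absent, so TorR is active.
With repressor TorR bound, *vorP* is not transcribed.
→ *vorP* is OFF in B.

neither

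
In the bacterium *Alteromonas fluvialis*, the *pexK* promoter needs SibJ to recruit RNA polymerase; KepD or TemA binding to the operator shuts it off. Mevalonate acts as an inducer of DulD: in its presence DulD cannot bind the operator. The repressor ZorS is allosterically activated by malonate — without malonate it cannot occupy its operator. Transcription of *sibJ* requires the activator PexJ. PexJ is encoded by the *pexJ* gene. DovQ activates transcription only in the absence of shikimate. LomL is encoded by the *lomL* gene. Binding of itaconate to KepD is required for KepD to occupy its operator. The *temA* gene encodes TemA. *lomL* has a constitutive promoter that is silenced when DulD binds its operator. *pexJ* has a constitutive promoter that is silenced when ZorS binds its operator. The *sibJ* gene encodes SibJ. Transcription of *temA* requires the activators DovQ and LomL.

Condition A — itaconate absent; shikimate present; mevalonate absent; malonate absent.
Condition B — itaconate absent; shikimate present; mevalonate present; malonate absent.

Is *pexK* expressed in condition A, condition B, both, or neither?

Condition A:
Itaconate is absent, so KepD is inactive.
Shikimate is present, so DovQ is inactive.
Mevalonate is absent, so DulD is active.
With repressor DulD bound, *lomL* is not transcribed.
So LomL is not produced.
Required activator DovQ is absent, so *temA* is not transcribed.
So TemA is not produced.
Malonate is absent, so ZorS is inactive.
With no repressor bound, *pexJ* is transcribed.
So PexJ is produced and active.
No repressor is bound and PexJ is active, so *sibJ* is transcribed.
So SibJ is produced and active.
No repressor is bound and SibJ is active, so *pexK* is transcribed.
→ *pexK* is ON in A.
Condition B:
Itaconate is absent, so KepD is inactive.
Shikimate is present, so DovQ is inactive.
Mevalonate is present, so DulD is inactive.
With no repressor bound, *lomL* is transcribed.
So LomL is produced and active.
Required activator DovQ is absent, so *temA* is not transcribed.
So TemA is not produced.
Malonate is absent, so ZorS is inactive.
With no repressor bound, *pexJ* is transcribed.
So PexJ is produced and active.
No repressor is bound and PexJ is active, so *sibJ* is transcribed.
So SibJ is produced and active.
No repressor is bound and SibJ is active, so *pexK* is transcribed.
→ *pexK* is ON in B.

both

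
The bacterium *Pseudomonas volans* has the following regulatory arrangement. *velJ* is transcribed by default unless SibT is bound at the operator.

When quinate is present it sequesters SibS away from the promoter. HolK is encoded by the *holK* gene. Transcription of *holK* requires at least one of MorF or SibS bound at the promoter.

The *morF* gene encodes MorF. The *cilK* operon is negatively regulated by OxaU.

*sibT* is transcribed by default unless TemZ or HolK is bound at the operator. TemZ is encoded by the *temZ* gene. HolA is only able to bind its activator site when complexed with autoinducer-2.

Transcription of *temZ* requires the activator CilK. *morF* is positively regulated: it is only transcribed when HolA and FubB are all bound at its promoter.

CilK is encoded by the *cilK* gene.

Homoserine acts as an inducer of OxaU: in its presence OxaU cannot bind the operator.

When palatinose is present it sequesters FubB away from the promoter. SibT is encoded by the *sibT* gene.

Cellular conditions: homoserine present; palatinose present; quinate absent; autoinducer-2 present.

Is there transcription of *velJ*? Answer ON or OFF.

ON

Homoserine is present, so OxaU is inactive.
With no repressor bound, *cilK* is transcribed.
So CilK is produced and active.
No repressor is bound and CilK is active, so *temZ* is transcribed.
So TemZ is produced and active.
Autoinducer-2 is present, so HolA is active.
Palatinose is present, so FubB is inactive.
Required activator FubB is absent, so *morF* is not transcribed.
So MorF is not produced.
Quinate is absent, so SibS is active.
Activator SibS is present, so *holK* is transcribed.
So HolK is produced and active.
With repressor TemZ bound, *sibT* is not transcribed.
So SibT is not produced.
With no repressor bound, *velJ* is transcribed.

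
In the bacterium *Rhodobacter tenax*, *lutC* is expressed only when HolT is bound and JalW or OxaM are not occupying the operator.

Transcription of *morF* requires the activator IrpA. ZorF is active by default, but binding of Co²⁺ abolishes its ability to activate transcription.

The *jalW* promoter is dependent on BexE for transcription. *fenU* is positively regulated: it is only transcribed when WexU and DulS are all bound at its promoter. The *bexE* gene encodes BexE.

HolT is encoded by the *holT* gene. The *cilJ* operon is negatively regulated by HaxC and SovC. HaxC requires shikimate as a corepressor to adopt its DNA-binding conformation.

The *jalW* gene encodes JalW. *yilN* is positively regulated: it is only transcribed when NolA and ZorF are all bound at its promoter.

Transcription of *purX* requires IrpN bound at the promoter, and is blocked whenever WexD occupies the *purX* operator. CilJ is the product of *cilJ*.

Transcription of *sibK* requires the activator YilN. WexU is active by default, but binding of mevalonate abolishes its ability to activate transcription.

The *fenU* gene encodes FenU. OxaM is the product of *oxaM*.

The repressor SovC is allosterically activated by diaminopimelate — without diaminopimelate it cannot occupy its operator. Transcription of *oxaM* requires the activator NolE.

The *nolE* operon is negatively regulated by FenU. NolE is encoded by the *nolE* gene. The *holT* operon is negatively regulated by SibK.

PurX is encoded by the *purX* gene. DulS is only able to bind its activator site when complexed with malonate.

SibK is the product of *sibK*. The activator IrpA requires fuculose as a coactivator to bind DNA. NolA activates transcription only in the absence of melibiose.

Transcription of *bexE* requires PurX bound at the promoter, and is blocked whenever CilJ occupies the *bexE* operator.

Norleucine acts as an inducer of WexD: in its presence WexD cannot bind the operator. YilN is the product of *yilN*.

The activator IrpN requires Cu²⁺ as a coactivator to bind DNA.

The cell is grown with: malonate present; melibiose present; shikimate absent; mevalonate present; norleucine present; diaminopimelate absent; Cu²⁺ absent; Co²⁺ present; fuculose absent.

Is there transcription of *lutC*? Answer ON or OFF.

OFF

Shikimate is absent, so HaxC is inactive.
Diaminopimelate is absent, so SovC is inactive.
With no repressor bound, *cilJ* is transcribed.
So CilJ is produced and active.
Cu²⁺ is absent, so IrpN is inactive.
Norleucine is present, so WexD is inactive.
Required activator IrpN is absent, so *purX* is not transcribed.
So PurX is not produced.
With repressor CilJ bound, *bexE* is not transcribed.
So BexE is not produced.
Required activator BexE is absent, so *jalW* is not transcribed.
So JalW is not produced.
Mevalonate is present, so WexU is inactive.
Malonate is present, so DulS is active.
Required activator WexU is absent, so *fenU* is not transcribed.
So FenU is not produced.
With no repressor bound, *nolE* is transcribed.
So NolE is produced and active.
No repressor is bound and NolE is active, so *oxaM* is transcribed.
So OxaM is produced and active.
Melibiose is present, so NolA is inactive.
Co²⁺ is present, so ZorF is inactive.
Required activator NolA is absent, so *yilN* is not transcribed.
So YilN is not produced.
Required activator YilN is absent, so *sibK* is not transcribed.
So SibK is not produced.
With no repressor bound, *holT* is transcribed.
So HolT is produced and active.
With repressor OxaM bound, *lutC* is not transcribed.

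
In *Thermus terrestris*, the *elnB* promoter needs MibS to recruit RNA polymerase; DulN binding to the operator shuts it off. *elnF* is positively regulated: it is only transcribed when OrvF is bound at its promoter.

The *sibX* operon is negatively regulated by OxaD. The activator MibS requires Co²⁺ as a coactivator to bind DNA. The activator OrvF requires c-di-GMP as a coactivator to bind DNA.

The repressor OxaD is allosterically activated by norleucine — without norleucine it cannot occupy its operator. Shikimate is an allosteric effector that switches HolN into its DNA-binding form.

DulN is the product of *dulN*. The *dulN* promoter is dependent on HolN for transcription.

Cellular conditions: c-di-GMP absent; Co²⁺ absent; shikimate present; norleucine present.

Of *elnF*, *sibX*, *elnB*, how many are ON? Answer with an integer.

c-di-GMP is absent, so OrvF is inactive.
Required activator OrvF is absent, so *elnF* is not transcribed.
→ *elnF* is OFF.
Norleucine is present, so OxaD is active.
With repressor OxaD bound, *sibX* is not transcribed.
→ *sibX* is OFF.
Co²⁺ is absent, so MibS is inactive.
Shikimate is present, so HolN is active.
No repressor is bound and HolN is active, so *dulN* is transcribed.
So DulN is produced and active.
With repressor DulN bound, *elnB* is not transcribed.
→ *elnB* is OFF.
0 of the 3 genes are transcribed.

0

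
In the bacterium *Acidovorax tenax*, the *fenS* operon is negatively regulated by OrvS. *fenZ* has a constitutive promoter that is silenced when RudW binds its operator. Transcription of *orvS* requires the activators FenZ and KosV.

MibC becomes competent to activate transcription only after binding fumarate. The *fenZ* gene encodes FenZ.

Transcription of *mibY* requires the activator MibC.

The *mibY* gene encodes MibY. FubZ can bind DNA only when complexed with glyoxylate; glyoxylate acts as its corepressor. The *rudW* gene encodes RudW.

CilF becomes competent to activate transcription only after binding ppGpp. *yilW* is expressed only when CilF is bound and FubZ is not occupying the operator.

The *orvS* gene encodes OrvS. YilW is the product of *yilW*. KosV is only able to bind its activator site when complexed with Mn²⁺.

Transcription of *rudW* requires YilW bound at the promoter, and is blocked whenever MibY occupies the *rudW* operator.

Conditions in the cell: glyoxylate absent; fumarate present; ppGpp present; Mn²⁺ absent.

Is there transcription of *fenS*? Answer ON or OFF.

ON

Fumarate is present, so MibC is active.
No repressor is bound and MibC is active, so *mibY* is transcribed.
So MibY is produced and active.
Glyoxylate is absent, so FubZ is inactive.
ppGpp is present, so CilF is active.
No repressor is bound and CilF is active, so *yilW* is transcribed.
So YilW is produced and active.
With repressor MibY bound, *rudW* is not transcribed.
So RudW is not produced.
With no repressor bound, *fenZ* is transcribed.
So FenZ is produced and active.
Mn²⁺ is absent, so KosV is inactive.
Required activator KosV is absent, so *orvS* is not transcribed.
So OrvS is not produced.
With no repressor bound, *fenS* is transcribed.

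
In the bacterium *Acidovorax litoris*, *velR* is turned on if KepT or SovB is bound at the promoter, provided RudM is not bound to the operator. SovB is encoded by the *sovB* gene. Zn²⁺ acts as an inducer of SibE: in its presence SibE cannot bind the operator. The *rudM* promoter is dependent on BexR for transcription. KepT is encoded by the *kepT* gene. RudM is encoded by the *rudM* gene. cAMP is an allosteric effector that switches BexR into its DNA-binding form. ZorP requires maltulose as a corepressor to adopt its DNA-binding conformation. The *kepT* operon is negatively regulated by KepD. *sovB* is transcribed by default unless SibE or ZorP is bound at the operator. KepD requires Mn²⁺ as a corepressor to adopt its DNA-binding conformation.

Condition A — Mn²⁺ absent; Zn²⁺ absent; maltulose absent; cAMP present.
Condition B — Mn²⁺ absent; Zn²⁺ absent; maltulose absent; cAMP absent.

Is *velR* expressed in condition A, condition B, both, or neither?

B only

Condition A:
Mn²⁺ is absent, so KepD is inactive.
With no repressor bound, *kepT* is transcribed.
So KepT is produced and active.
Zn²⁺ is absent, so SibE is active.
Maltulose is absent, so ZorP is inactive.
With repressor SibE bound, *sovB* is not transcribed.
So SovB is not produced.
cAMP is present, so BexR is active.
No repressor is bound and BexR is active, so *rudM* is transcribed.
So RudM is produced and active.
With repressor RudM bound, *velR* is not transcribed.
→ *velR* is OFF in A.
Condition B:
Mn²⁺ is absent, so KepD is inactive.
With no repressor bound, *kepT* is transcribed.
So KepT is produced and active.
Zn²⁺ is absent, so SibE is active.
Maltulose is absent, so ZorP is inactive.
With repressor SibE bound, *sovB* is not transcribed.
So SovB is not produced.
cAMP is absent, so BexR is inactive.
Required activator BexR is absent, so *rudM* is not transcribed.
So RudM is not produced.
Activator KepT is present, so *velR* is transcribed.
→ *velR* is ON in B.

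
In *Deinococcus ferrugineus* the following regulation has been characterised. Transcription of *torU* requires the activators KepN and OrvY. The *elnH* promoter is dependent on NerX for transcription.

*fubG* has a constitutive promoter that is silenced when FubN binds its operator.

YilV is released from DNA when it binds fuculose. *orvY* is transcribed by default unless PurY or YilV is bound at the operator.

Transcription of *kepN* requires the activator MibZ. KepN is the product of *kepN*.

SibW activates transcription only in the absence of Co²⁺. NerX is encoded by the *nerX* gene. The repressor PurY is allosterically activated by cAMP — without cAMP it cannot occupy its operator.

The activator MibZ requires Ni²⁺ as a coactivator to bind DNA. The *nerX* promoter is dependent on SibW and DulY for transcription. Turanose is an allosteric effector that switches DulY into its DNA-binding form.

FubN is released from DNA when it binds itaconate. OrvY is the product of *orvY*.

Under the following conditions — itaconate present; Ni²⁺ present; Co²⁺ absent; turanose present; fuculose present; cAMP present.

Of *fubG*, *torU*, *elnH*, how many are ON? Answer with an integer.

2

Itaconate is present, so FubN is inactive.
With no repressor bound, *fubG* is transcribed.
→ *fubG* is ON.
Ni²⁺ is present, so MibZ is active.
No repressor is bound and MibZ is active, so *kepN* is transcribed.
So KepN is produced and active.
cAMP is present, so PurY is active.
Fuculose is present, so YilV is inactive.
With repressor PurY bound, *orvY* is not transcribed.
So OrvY is not produced.
Required activator OrvY is absent, so *torU* is not transcribed.
→ *torU* is OFF.
Co²⁺ is absent, so SibW is active.
Turanose is present, so DulY is active.
No repressor is bound and SibW and DulY are active, so *nerX* is transcribed.
So NerX is produced and active.
No repressor is bound and NerX is active, so *elnH* is transcribed.
→ *elnH* is ON.
2 of the 3 genes are transcribed.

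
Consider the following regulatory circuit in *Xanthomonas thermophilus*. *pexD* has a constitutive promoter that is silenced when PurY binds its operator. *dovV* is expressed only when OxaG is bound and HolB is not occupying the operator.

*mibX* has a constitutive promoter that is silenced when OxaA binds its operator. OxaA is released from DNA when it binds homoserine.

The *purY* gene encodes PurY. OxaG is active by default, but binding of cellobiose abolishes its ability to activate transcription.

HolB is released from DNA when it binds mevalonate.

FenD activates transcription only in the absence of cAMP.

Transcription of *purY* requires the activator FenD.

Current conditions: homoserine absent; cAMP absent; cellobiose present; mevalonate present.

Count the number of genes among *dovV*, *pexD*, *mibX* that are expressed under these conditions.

Cellobiose is present, so OxaG is inactive.
Mevalonate is present, so HolB is inactive.
Required activator OxaG is absent, so *dovV* is not transcribed.
→ *dovV* is OFF.
cAMP is absent, so FenD is active.
No repressor is bound and FenD is active, so *purY* is transcribed.
So PurY is produced and active.
With repressor PurY bound, *pexD* is not transcribed.
→ *pexD* is OFF.
Homoserine is absent, so OxaA is active.
With repressor OxaA bound, *mibX* is not transcribed.
→ *mibX* is OFF.
0 of the 3 genes are transcribed.

0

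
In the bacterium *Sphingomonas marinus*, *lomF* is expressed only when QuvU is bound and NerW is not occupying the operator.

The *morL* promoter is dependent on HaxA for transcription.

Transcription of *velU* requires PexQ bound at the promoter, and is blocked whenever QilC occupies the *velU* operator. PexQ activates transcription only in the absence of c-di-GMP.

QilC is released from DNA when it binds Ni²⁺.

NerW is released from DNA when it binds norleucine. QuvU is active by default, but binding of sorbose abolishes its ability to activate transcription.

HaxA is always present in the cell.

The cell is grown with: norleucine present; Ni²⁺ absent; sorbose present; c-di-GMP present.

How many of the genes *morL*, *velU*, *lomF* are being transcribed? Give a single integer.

HaxA is produced constitutively and is active.
No repressor is bound and HaxA is active, so *morL* is transcribed.
→ *morL* is ON.
c-di-GMP is present, so PexQ is inactive.
Ni²⁺ is absent, so QilC is active.
With repressor QilC bound, *velU* is not transcribed.
→ *velU* is OFF.
Sorbose is present, so QuvU is inactive.
Norleucine is present, so NerW is inactive.
Required activator QuvU is absent, so *lomF* is not transcribed.
→ *lomF* is OFF.
1 of the 3 genes is transcribed.

1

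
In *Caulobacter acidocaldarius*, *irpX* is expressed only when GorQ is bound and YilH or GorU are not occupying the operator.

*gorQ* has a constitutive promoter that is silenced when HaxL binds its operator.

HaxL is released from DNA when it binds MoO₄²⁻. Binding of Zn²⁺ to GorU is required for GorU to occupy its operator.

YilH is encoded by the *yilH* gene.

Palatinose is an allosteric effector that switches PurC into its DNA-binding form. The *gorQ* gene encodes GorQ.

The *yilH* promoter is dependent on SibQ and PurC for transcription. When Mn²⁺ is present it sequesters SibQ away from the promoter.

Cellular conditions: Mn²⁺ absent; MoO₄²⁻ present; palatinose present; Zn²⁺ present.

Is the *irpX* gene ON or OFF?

OFF

MoO₄²⁻ is present, so HaxL is inactive.
With no repressor bound, *gorQ* is transcribed.
So GorQ is produced and active.
Mn²⁺ is absent, so SibQ is active.
Palatinose is present, so PurC is active.
No repressor is bound and SibQ and PurC are active, so *yilH* is transcribed.
So YilH is produced and active.
Zn²⁺ is present, so GorU is active.
With repressor YilH bound, *irpX* is not transcribed.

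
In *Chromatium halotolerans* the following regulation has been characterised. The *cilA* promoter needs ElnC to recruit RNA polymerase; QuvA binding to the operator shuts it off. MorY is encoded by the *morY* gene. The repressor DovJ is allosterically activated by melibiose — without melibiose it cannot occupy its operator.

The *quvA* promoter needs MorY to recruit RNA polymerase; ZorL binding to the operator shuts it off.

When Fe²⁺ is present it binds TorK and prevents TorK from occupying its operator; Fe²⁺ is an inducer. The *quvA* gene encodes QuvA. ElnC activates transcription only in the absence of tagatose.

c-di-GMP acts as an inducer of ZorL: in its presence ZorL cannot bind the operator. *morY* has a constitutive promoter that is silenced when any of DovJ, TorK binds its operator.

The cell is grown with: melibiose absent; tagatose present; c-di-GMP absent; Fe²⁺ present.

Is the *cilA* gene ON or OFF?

Tagatose is present, so ElnC is inactive.
c-di-GMP is absent, so ZorL is active.
Melibiose is absent, so DovJ is inactive.
Fe²⁺ is present, so TorK is inactive.
With no repressor bound, *morY* is transcribed.
So MorY is produced and active.
With repressor ZorL bound, *quvA* is not transcribed.
So QuvA is not produced.
Required activator ElnC is absent, so *cilA* is not transcribed.

OFF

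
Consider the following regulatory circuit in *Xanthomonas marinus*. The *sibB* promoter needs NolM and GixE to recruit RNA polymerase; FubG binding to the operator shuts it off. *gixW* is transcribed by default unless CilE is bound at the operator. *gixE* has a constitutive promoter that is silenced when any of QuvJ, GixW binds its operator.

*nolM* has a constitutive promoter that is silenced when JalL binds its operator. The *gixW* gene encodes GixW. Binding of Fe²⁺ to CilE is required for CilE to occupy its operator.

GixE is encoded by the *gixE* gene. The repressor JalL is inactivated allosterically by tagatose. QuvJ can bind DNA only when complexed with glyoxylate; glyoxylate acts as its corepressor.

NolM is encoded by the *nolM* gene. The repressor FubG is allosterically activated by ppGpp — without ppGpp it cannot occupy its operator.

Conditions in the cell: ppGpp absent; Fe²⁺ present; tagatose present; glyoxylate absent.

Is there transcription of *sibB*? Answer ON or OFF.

Tagatose is present, so JalL is inactive.
With no repressor bound, *nolM* is transcribed.
So NolM is produced and active.
Glyoxylate is absent, so QuvJ is inactive.
Fe²⁺ is present, so CilE is active.
With repressor CilE bound, *gixW* is not transcribed.
So GixW is not produced.
With no repressor bound, *gixE* is transcribed.
So GixE is produced and active.
ppGpp is absent, so FubG is inactive.
No repressor is bound and NolM and GixE are active, so *sibB* is transcribed.

ON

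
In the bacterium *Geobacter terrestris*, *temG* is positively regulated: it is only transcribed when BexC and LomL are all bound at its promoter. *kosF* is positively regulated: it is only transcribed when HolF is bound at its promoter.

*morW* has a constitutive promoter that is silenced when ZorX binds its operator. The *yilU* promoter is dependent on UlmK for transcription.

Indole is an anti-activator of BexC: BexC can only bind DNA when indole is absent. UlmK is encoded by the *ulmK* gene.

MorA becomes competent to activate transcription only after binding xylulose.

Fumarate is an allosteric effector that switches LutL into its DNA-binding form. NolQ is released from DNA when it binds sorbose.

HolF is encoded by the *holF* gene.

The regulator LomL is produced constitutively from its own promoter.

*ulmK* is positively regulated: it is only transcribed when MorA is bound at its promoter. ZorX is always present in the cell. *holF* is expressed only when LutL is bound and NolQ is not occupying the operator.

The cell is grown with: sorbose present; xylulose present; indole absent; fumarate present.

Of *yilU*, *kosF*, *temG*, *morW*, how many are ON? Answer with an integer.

3

Xylulose is present, so MorA is active.
No repressor is bound and MorA is active, so *ulmK* is transcribed.
So UlmK is produced and active.
No repressor is bound and UlmK is active, so *yilU* is transcribed.
→ *yilU* is ON.
Fumarate is present, so LutL is active.
Sorbose is present, so NolQ is inactive.
No repressor is bound and LutL is active, so *holF* is transcribed.
So HolF is produced and active.
No repressor is bound and HolF is active, so *kosF* is transcribed.
→ *kosF* is ON.
Indole is absent, so BexC is active.
LomL is produced constitutively and is active.
No repressor is bound and BexC and LomL are active, so *temG* is transcribed.
→ *temG* is ON.
ZorX is produced constitutively and is active.
With repressor ZorX bound, *morW* is not transcribed.
→ *morW* is OFF.
3 of the 4 genes are transcribed.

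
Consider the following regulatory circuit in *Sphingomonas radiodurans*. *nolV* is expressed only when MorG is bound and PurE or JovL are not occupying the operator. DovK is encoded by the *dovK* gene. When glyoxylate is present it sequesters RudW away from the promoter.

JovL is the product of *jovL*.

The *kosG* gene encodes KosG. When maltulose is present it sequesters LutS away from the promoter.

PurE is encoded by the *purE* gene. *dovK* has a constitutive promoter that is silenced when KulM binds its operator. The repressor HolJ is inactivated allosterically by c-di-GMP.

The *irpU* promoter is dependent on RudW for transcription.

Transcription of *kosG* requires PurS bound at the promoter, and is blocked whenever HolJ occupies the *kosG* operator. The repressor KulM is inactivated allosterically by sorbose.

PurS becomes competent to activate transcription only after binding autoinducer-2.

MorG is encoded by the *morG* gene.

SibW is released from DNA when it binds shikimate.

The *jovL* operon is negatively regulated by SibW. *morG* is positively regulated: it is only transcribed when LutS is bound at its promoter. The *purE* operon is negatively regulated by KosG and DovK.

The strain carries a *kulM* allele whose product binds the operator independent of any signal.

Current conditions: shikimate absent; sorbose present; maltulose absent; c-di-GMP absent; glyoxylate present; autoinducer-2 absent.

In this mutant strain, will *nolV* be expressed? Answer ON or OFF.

OFF

Maltulose is absent, so LutS is active.
No repressor is bound and LutS is active, so *morG* is transcribed.
So MorG is produced and active.
Autoinducer-2 is absent, so PurS is inactive.
c-di-GMP is absent, so HolJ is active.
With repressor HolJ bound, *kosG* is not transcribed.
So KosG is not produced.
KulM is constitutively active in this strain.
With repressor KulM bound, *dovK* is not transcribed.
So DovK is not produced.
With no repressor bound, *purE* is transcribed.
So PurE is produced and active.
Shikimate is absent, so SibW is active.
With repressor SibW bound, *jovL* is not transcribed.
So JovL is not produced.
With repressor PurE bound, *nolV* is not transcribed.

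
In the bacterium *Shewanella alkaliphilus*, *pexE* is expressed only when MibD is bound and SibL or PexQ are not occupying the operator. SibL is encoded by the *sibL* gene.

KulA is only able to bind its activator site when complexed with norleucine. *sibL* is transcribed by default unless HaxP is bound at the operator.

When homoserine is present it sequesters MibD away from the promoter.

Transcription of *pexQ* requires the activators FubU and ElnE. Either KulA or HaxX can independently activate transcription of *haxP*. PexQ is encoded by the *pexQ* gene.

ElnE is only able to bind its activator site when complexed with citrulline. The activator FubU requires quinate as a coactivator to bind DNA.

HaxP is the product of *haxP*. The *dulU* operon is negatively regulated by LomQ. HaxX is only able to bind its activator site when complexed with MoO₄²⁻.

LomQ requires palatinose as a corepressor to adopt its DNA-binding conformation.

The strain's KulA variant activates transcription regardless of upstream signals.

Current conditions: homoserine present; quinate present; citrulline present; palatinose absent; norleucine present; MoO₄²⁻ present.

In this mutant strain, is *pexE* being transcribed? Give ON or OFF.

OFF

KulA is constitutively active in this strain.
MoO₄²⁻ is present, so HaxX is active.
Activator KulA is present, so *haxP* is transcribed.
So HaxP is produced and active.
With repressor HaxP bound, *sibL* is not transcribed.
So SibL is not produced.
Quinate is present, so FubU is active.
Citrulline is present, so ElnE is active.
No repressor is bound and FubU and ElnE are active, so *pexQ* is transcribed.
So PexQ is produced and active.
Homoserine is present, so MibD is inactive.
With repressor PexQ bound, *pexE* is not transcribed.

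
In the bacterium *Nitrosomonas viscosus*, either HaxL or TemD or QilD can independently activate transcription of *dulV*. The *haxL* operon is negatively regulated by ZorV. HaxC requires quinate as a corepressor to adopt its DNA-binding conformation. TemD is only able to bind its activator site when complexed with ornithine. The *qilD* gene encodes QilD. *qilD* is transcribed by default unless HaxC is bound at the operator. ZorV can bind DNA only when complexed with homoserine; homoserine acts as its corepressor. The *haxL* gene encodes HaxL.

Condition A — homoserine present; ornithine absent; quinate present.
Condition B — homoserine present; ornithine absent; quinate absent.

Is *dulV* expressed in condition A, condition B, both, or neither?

B only

Condition A:
Homoserine is present, so ZorV is active.
With repressor ZorV bound, *haxL* is not transcribed.
So HaxL is not produced.
Ornithine is absent, so TemD is inactive.
Quinate is present, so HaxC is active.
With repressor HaxC bound, *qilD* is not transcribed.
So QilD is not produced.
No activator is available at the *dulV* promoter, so *dulV* is not transcribed.
→ *dulV* is OFF in A.
Condition B:
Homoserine is present, so ZorV is active.
With repressor ZorV bound, *haxL* is not transcribed.
So HaxL is not produced.
Ornithine is absent, so TemD is inactive.
Quinate is absent, so HaxC is inactive.
With no repressor bound, *qilD* is transcribed.
So QilD is produced and active.
Activator QilD is present, so *dulV* is transcribed.
→ *dulV* is ON in B.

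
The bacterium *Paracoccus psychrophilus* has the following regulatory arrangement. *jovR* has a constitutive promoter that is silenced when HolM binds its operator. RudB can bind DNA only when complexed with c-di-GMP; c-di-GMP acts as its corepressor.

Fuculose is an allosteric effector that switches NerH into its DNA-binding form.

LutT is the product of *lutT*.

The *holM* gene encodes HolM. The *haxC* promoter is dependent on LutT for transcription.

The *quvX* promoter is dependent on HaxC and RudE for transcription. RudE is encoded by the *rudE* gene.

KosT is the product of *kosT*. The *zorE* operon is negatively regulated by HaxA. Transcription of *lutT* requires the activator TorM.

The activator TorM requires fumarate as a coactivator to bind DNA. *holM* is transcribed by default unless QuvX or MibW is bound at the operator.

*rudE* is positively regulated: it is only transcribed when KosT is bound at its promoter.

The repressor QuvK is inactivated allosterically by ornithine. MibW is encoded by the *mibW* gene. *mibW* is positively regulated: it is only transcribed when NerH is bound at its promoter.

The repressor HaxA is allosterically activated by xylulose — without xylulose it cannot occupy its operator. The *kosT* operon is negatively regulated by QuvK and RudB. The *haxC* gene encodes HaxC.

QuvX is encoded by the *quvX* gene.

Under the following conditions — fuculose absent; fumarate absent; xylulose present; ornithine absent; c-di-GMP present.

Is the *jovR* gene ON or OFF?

OFF

Fumarate is absent, so TorM is inactive.
Required activator TorM is absent, so *lutT* is not transcribed.
So LutT is not produced.
Required activator LutT is absent, so *haxC* is not transcribed.
So HaxC is not produced.
Ornithine is absent, so QuvK is active.
c-di-GMP is present, so RudB is active.
With repressor QuvK bound, *kosT* is not transcribed.
So KosT is not produced.
Required activator KosT is absent, so *rudE* is not transcribed.
So RudE is not produced.
Required activator HaxC is absent, so *quvX* is not transcribed.
So QuvX is not produced.
Fuculose is absent, so NerH is inactive.
Required activator NerH is absent, so *mibW* is not transcribed.
So MibW is not produced.
With no repressor bound, *holM* is transcribed.
So HolM is produced and active.
With repressor HolM bound, *jovR* is not transcribed.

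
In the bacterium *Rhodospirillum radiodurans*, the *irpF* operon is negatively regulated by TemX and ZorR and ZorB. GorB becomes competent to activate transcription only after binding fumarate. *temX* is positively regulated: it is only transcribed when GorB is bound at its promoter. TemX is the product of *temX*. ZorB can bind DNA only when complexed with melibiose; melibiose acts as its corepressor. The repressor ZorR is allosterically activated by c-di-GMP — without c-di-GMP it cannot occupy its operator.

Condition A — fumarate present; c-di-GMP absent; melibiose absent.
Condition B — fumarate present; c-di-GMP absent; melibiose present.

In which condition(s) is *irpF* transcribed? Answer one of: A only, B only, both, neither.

neither

Condition A:
Fumarate is present, so GorB is active.
No repressor is bound and GorB is active, so *temX* is transcribed.
So TemX is produced and active.
c-di-GMP is absent, so ZorR is inactive.
Melibiose is absent, so ZorB is inactive.
With repressor TemX bound, *irpF* is not transcribed.
→ *irpF* is OFF in A.
Condition B:
Fumarate is present, so GorB is active.
No repressor is bound and GorB is active, so *temX* is transcribed.
So TemX is produced and active.
c-di-GMP is absent, so ZorR is inactive.
Melibiose is present, so ZorB is active.
With repressor TemX bound, *irpF* is not transcribed.
→ *irpF* is OFF in B.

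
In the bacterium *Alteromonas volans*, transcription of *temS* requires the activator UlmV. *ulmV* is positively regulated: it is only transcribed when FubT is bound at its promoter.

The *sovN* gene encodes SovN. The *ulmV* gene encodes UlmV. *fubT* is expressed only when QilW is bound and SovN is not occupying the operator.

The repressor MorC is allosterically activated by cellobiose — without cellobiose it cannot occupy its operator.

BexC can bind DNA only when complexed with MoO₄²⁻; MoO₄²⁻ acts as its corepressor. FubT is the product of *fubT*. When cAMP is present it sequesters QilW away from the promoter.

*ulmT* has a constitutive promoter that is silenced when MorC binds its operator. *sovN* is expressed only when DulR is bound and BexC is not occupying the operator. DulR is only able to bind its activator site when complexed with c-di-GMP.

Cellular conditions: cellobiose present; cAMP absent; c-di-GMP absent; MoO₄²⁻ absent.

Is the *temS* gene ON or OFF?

MoO₄²⁻ is absent, so BexC is inactive.
c-di-GMP is absent, so DulR is inactive.
Required activator DulR is absent, so *sovN* is not transcribed.
So SovN is not produced.
cAMP is absent, so QilW is active.
No repressor is bound and QilW is active, so *fubT* is transcribed.
So FubT is produced and active.
No repressor is bound and FubT is active, so *ulmV* is transcribed.
So UlmV is produced and active.
No repressor is bound and UlmV is active, so *temS* is transcribed.

ON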